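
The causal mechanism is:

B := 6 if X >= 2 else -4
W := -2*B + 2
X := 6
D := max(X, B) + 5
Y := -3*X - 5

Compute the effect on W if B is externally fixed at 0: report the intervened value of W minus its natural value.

12

do(B=0) replaces the equation B := 6 if X >= 2 else -4 with the constant B = 0.
W = -2*B + 2  [with B=0]  = 2
Without intervention: B = 6 if X >= 2 else -4  [with X=6]  = 6; W = -2*B + 2  [with B=6]  = -10.
Change = 2 − (-10) = 12.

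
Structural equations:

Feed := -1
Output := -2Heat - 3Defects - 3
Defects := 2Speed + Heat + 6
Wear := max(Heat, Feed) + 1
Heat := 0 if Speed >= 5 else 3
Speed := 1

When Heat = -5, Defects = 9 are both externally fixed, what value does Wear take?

0

The joint intervention fixes Heat = -5, Defects = 9, removing each variable's own equation.
Wear = max(Heat, Feed) + 1  [with Heat=-5, Feed=-1]  = 0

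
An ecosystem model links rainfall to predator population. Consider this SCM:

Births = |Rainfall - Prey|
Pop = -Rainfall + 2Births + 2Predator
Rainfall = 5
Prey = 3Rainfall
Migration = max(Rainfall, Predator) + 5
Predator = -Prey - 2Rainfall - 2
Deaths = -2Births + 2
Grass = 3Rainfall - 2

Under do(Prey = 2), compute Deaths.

-4

The intervention breaks the incoming arrows to Prey: Prey = 3Rainfall no longer applies, and Prey = 2.
Births = |Rainfall - Prey|  [with Rainfall=5, Prey=2]  = 3
Deaths = -2Births + 2  [with Births=3]  = -4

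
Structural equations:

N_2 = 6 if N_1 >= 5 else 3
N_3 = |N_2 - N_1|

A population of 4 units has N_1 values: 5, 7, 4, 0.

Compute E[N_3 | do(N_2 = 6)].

do(N_2=6) breaks N_2's dependence on N_1. With N_2=6 fixed, N_3 across the units is 1, 1, 2, 6, mean 2.5.

2.5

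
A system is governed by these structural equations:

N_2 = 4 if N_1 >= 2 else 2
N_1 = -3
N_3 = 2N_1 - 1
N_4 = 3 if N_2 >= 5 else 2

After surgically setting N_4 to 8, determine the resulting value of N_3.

-7

Under do(N_4=8), the mechanism N_4 = 3 if N_2 >= 5 else 2 is discarded; N_4 is fixed at 8.
Since N_3 is not a descendant of the intervened variable, it is unaffected.
N_3 = 2N_1 - 1  [with N_1=-3]  = -7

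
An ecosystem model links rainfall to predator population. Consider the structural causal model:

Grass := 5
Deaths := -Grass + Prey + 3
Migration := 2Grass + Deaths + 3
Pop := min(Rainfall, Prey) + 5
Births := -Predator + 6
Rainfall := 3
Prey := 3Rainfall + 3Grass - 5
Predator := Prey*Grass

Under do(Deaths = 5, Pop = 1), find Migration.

18

Under do(Deaths = 5, Pop = 1), each intervened variable's structural equation is replaced by its fixed value.
Migration = 2Grass + Deaths + 3  [with Grass=5, Deaths=5]  = 18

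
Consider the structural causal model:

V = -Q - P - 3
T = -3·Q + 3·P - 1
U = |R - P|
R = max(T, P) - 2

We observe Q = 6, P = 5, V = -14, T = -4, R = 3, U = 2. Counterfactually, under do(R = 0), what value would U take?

The intervention breaks the incoming arrows to R: R = max(T, P) - 2 no longer applies, and R = 0.
U = |R - P|  [with R=0, P=5]  = 5

5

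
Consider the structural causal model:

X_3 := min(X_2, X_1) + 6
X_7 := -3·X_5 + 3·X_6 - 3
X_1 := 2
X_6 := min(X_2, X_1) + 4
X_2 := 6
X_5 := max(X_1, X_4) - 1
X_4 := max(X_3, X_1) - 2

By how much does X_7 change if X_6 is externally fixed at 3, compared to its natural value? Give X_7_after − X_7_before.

Intervening sets X_6 = 3 and removes its equation (X_6 := min(X_2, X_1) + 4).
X_3 = min(X_2, X_1) + 6  [with X_2=6, X_1=2]  = 8
X_4 = max(X_3, X_1) - 2  [with X_3=8, X_1=2]  = 6
X_5 = max(X_1, X_4) - 1  [with X_1=2, X_4=6]  = 5
X_7 = -3·X_5 + 3·X_6 - 3  [with X_5=5, X_6=3]  = -9
Without intervention: X_3 = min(X_2, X_1) + 6  [with X_2=6, X_1=2]  = 8; X_4 = max(X_3, X_1) - 2  [with X_3=8, X_1=2]  = 6; X_5 = max(X_1, X_4) - 1  [with X_1=2, X_4=6]  = 5; X_6 = min(X_2, X_1) + 4  [with X_2=6, X_1=2]  = 6; X_7 = -3·X_5 + 3·X_6 - 3  [with X_5=5, X_6=6]  = 0.
Change = -9 − 0 = -9.

-9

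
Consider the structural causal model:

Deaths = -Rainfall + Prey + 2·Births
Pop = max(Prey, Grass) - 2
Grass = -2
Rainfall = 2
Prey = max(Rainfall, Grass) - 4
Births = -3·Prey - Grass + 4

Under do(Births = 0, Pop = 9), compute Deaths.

-4

Setting Births = 0, Pop = 9 by intervention discards those variables' equations.
Prey = max(Rainfall, Grass) - 4  [with Rainfall=2, Grass=-2]  = -2
Deaths = -Rainfall + Prey + 2·Births  [with Rainfall=2, Prey=-2, Births=0]  = -4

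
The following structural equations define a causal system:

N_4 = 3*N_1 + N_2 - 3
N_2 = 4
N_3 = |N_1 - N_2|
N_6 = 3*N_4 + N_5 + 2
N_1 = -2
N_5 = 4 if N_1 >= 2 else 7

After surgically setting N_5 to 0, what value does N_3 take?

do(N_5=0) replaces the equation N_5 = 4 if N_1 >= 2 else 7 with the constant N_5 = 0.
N_3 is not downstream of the intervention, so its value is determined by the original equations.
N_3 = |N_1 - N_2|  [with N_1=-2, N_2=4]  = 6

6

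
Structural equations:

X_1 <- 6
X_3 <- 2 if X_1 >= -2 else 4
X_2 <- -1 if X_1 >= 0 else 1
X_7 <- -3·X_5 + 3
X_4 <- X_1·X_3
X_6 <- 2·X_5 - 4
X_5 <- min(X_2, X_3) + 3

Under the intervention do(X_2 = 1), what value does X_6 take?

4

Under do(X_2=1), the mechanism X_2 <- -1 if X_1 >= 0 else 1 is discarded; X_2 is fixed at 1.
X_3 = 2 if X_1 >= -2 else 4  [with X_1=6]  = 2
X_5 = min(X_2, X_3) + 3  [with X_2=1, X_3=2]  = 4
X_6 = 2·X_5 - 4  [with X_5=4]  = 4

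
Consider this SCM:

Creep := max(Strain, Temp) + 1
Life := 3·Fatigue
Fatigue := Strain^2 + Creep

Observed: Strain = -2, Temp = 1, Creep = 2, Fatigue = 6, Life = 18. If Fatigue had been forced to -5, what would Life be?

-15

Intervening sets Fatigue = -5 and removes its equation (Fatigue := Strain^2 + Creep).
Life = 3·Fatigue  [with Fatigue=-5]  = -15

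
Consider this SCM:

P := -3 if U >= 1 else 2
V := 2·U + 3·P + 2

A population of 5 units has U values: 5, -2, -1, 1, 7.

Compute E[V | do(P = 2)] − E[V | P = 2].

7

Every unit gets P=2 under the intervention. V values become 18, 4, 6, 10, 22; E[V|do(P=2)] = 12.
Observing P=2 restricts to units where P's equation naturally yields 2: U ∈ {-2, -1}. In that subpopulation V = 4, 6, mean 5.
Difference = 12 − 5 = 7.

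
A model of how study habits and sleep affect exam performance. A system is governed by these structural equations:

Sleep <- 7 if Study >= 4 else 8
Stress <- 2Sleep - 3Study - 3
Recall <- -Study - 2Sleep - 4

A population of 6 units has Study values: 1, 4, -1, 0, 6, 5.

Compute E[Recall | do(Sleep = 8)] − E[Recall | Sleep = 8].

do(Sleep=8) breaks Sleep's dependence on Study. With Sleep=8 fixed, Recall across the units is -21, -24, -19, -20, -26, -25, mean -22.5.
Observing Sleep=8 restricts to units where Sleep's equation naturally yields 8: Study ∈ {1, -1, 0}. In that subpopulation Recall = -21, -19, -20, mean -20.
Difference = -22.5 − (-20) = -2.5.

-2.5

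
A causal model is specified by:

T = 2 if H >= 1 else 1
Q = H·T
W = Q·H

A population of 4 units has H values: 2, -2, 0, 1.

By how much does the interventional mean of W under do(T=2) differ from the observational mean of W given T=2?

do(T=2) breaks T's dependence on H. With T=2 fixed, W across the units is 8, 8, 0, 2, mean 4.5.
Observing T=2 restricts to units where T's equation naturally yields 2: H ∈ {2, 1}. In that subpopulation W = 8, 2, mean 5.
Difference = 4.5 − 5 = -0.5.

-0.5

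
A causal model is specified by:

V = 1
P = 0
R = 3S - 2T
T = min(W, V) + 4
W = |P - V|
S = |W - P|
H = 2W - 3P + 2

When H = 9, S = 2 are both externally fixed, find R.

-4

Setting H = 9, S = 2 by intervention discards those variables' equations.
W = |P - V|  [with P=0, V=1]  = 1
T = min(W, V) + 4  [with W=1, V=1]  = 5
R = 3S - 2T  [with S=2, T=5]  = -4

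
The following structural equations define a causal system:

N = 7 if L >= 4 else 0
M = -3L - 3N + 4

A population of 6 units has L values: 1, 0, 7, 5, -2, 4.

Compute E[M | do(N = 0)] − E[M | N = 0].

Under do(N=0), N's equation is replaced by N=0 for every unit. Per-unit M: 1, 4, -17, -11, 10, -8. Mean = -3.5.
Observing N=0 restricts to units where N's equation naturally yields 0: L ∈ {1, 0, -2}. In that subpopulation M = 1, 4, 10, mean 5.
Difference = -3.5 − 5 = -8.5.

-8.5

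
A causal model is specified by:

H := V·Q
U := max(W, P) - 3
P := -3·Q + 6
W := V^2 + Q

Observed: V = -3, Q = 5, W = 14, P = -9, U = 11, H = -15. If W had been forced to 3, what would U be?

0

do(W=3) replaces the equation W := V^2 + Q with the constant W = 3.
P = -3·Q + 6  [with Q=5]  = -9
U = max(W, P) - 3  [with W=3, P=-9]  = 0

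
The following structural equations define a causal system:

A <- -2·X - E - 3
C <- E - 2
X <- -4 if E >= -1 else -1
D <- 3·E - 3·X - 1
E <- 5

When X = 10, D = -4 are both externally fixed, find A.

-28

The joint intervention fixes X = 10, D = -4, removing each variable's own equation.
A = -2·X - E - 3  [with X=10, E=5]  = -28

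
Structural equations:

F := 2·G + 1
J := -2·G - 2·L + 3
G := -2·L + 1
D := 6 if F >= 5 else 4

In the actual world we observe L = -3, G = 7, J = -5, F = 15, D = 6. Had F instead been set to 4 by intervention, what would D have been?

Intervening sets F = 4 and removes its equation (F := 2·G + 1).
D = 6 if F >= 5 else 4  [with F=4]  = 4

4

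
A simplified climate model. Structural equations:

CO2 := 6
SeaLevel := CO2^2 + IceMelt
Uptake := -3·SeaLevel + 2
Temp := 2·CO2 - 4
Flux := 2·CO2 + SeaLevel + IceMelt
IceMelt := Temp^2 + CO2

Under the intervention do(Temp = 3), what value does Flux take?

78

do(Temp=3) replaces the equation Temp := 2·CO2 - 4 with the constant Temp = 3.
IceMelt = Temp^2 + CO2  [with Temp=3, CO2=6]  = 15
SeaLevel = CO2^2 + IceMelt  [with CO2=6, IceMelt=15]  = 51
Flux = 2·CO2 + SeaLevel + IceMelt  [with CO2=6, SeaLevel=51, IceMelt=15]  = 78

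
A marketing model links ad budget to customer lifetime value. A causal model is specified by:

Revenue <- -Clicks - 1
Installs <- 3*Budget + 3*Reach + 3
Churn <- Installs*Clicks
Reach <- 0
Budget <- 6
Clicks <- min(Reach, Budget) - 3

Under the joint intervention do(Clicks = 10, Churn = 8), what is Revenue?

Setting Clicks = 10, Churn = 8 by intervention discards those variables' equations.
Revenue = -Clicks - 1  [with Clicks=10]  = -11

-11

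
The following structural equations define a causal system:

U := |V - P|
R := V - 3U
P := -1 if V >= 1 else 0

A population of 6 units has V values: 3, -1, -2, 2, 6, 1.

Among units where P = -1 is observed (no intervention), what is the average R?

-9

Observing P=-1 restricts to units where P's equation naturally yields -1: V ∈ {3, 2, 6, 1}. In that subpopulation R = -9, -7, -15, -5, mean -9.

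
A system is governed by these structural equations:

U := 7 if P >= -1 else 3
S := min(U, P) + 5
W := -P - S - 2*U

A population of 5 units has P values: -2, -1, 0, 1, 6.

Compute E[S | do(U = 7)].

5.8

do(U=7) breaks U's dependence on P. With U=7 fixed, S across the units is 3, 4, 5, 6, 11, mean 5.8.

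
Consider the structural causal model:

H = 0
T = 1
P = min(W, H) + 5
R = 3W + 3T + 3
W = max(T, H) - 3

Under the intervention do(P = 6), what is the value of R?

0

Intervening sets P = 6 and removes its equation (P = min(W, H) + 5).
No directed path runs from P to R, so R keeps its natural value.
W = max(T, H) - 3  [with T=1, H=0]  = -2
R = 3W + 3T + 3  [with W=-2, T=1]  = 0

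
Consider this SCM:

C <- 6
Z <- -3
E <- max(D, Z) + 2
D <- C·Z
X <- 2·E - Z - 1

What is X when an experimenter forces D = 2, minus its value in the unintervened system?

do(D=2) replaces the equation D <- C·Z with the constant D = 2.
E = max(D, Z) + 2  [with D=2, Z=-3]  = 4
X = 2·E - Z - 1  [with E=4, Z=-3]  = 10
Without intervention: D = C·Z  [with C=6, Z=-3]  = -18; E = max(D, Z) + 2  [with D=-18, Z=-3]  = -1; X = 2·E - Z - 1  [with E=-1, Z=-3]  = 0.
Change = 10 − 0 = 10.

10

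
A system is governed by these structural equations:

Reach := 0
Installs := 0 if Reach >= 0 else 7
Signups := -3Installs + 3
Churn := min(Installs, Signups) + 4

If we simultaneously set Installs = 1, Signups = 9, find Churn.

Setting Installs = 1, Signups = 9 by intervention discards those variables' equations.
Churn = min(Installs, Signups) + 4  [with Installs=1, Signups=9]  = 5

5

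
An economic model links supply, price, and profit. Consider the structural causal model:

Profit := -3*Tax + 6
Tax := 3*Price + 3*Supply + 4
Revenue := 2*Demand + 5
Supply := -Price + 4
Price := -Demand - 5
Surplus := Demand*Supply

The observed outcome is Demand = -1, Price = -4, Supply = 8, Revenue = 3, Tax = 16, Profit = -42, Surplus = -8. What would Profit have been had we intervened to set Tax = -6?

The intervention breaks the incoming arrows to Tax: Tax := 3*Price + 3*Supply + 4 no longer applies, and Tax = -6.
Profit = -3*Tax + 6  [with Tax=-6]  = 24

24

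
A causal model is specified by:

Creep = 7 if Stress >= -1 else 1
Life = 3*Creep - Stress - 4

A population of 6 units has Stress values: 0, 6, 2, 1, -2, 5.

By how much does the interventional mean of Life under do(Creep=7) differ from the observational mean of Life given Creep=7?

0.8

do(Creep=7) breaks Creep's dependence on Stress. With Creep=7 fixed, Life across the units is 17, 11, 15, 16, 19, 12, mean 15.
Conditioning on Creep=7 selects the 5 unit(s) with Stress ∈ {0, 6, 2, 1, 5}. Their Life values: 17, 11, 15, 16, 12. Mean = 14.2.
Difference = 15 − 14.2 = 0.8.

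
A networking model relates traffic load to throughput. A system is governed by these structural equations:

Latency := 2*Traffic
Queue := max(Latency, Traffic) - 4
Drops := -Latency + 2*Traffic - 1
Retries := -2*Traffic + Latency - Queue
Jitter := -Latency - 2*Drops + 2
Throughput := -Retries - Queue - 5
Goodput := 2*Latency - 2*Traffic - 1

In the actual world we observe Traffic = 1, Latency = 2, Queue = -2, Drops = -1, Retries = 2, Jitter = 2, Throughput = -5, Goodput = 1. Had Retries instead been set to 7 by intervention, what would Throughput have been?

-10

Under do(Retries=7), the mechanism Retries := -2*Traffic + Latency - Queue is discarded; Retries is fixed at 7.
Latency = 2*Traffic  [with Traffic=1]  = 2
Queue = max(Latency, Traffic) - 4  [with Latency=2, Traffic=1]  = -2
Throughput = -Retries - Queue - 5  [with Retries=7, Queue=-2]  = -10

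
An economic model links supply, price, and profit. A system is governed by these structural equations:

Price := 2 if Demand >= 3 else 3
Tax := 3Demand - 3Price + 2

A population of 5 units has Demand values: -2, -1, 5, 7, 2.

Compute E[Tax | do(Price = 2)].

2.6

Under do(Price=2), Price's equation is replaced by Price=2 for every unit. Per-unit Tax: -10, -7, 11, 17, 2. Mean = 2.6.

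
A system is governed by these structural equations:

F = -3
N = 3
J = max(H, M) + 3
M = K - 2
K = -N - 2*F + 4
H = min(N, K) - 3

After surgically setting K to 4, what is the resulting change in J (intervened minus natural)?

The intervention breaks the incoming arrows to K: K = -N - 2*F + 4 no longer applies, and K = 4.
H = min(N, K) - 3  [with N=3, K=4]  = 0
M = K - 2  [with K=4]  = 2
J = max(H, M) + 3  [with H=0, M=2]  = 5
Without intervention: K = -N - 2*F + 4  [with N=3, F=-3]  = 7; H = min(N, K) - 3  [with N=3, K=7]  = 0; M = K - 2  [with K=7]  = 5; J = max(H, M) + 3  [with H=0, M=5]  = 8.
Change = 5 − 8 = -3.

-3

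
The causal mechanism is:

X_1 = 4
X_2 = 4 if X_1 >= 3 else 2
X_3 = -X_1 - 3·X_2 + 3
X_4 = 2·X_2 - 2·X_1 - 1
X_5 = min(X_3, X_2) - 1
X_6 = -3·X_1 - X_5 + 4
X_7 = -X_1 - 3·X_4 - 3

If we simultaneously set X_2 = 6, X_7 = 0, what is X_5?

Setting X_2 = 6, X_7 = 0 by intervention discards those variables' equations.
X_3 = -X_1 - 3·X_2 + 3  [with X_1=4, X_2=6]  = -19
X_5 = min(X_3, X_2) - 1  [with X_3=-19, X_2=6]  = -20

-20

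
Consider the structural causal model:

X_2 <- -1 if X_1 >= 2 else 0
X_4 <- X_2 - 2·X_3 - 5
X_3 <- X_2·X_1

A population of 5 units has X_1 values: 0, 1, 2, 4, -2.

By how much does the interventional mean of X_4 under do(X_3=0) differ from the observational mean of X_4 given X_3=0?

The intervention sets X_3=0 in all 5 units regardless of X_1. Recomputing X_4 per unit gives -5, -5, -6, -6, -5; average -5.4.
Observing X_3=0 restricts to units where X_3's equation naturally yields 0: X_1 ∈ {0, 1, -2}. In that subpopulation X_4 = -5, -5, -5, mean -5.
Difference = -5.4 − (-5) = -0.4.

-0.4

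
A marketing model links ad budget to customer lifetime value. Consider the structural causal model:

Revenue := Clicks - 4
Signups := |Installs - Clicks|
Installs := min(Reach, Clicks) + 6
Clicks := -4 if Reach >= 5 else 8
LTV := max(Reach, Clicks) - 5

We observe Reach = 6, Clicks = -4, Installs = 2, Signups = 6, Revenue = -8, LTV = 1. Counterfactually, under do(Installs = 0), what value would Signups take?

The intervention breaks the incoming arrows to Installs: Installs := min(Reach, Clicks) + 6 no longer applies, and Installs = 0.
Clicks = -4 if Reach >= 5 else 8  [with Reach=6]  = -4
Signups = |Installs - Clicks|  [with Installs=0, Clicks=-4]  = 4

4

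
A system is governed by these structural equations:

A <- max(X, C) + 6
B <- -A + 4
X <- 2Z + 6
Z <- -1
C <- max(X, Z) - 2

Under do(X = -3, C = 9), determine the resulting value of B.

Under do(X = -3, C = 9), each intervened variable's structural equation is replaced by its fixed value.
A = max(X, C) + 6  [with X=-3, C=9]  = 15
B = -A + 4  [with A=15]  = -11

-11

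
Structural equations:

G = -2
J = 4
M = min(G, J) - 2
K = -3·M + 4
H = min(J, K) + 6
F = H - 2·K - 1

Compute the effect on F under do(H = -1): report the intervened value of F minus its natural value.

The intervention breaks the incoming arrows to H: H = min(J, K) + 6 no longer applies, and H = -1.
M = min(G, J) - 2  [with G=-2, J=4]  = -4
K = -3·M + 4  [with M=-4]  = 16
F = H - 2·K - 1  [with H=-1, K=16]  = -34
Without intervention: M = min(G, J) - 2  [with G=-2, J=4]  = -4; K = -3·M + 4  [with M=-4]  = 16; H = min(J, K) + 6  [with J=4, K=16]  = 10; F = H - 2·K - 1  [with H=10, K=16]  = -23.
Change = -34 − (-23) = -11.

-11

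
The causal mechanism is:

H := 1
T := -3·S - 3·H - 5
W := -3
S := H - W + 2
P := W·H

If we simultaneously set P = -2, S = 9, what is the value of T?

-35

Setting P = -2, S = 9 by intervention discards those variables' equations.
T = -3·S - 3·H - 5  [with S=9, H=1]  = -35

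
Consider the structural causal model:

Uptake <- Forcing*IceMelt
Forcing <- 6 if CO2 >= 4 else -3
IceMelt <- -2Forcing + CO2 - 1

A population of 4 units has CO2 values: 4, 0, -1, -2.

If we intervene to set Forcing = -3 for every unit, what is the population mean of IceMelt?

Every unit gets Forcing=-3 under the intervention. IceMelt values become 9, 5, 4, 3; E[IceMelt|do(Forcing=-3)] = 5.25.

5.25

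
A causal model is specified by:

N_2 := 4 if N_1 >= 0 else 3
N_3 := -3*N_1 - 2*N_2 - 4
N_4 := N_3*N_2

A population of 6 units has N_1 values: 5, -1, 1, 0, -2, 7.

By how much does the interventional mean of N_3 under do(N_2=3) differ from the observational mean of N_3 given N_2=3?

Under do(N_2=3), N_2's equation is replaced by N_2=3 for every unit. Per-unit N_3: -25, -7, -13, -10, -4, -31. Mean = -15.
E[N_3|N_2=3] averages over only the 2 units with N_2=3 (N_1 = -1, -2): N_3 = -7, -4, mean -5.5.
Difference = -15 − (-5.5) = -9.5.

-9.5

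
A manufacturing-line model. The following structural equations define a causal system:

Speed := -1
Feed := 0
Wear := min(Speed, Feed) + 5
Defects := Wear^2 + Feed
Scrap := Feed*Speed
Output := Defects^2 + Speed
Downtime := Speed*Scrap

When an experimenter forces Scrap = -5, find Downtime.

Under do(Scrap=-5), the mechanism Scrap := Feed*Speed is discarded; Scrap is fixed at -5.
Downtime = Speed*Scrap  [with Speed=-1, Scrap=-5]  = 5

5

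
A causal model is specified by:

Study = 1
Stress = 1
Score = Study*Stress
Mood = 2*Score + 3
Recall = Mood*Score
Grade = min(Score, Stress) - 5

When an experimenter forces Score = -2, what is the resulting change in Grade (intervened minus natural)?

The intervention breaks the incoming arrows to Score: Score = Study*Stress no longer applies, and Score = -2.
Grade = min(Score, Stress) - 5  [with Score=-2, Stress=1]  = -7
Without intervention: Score = Study*Stress  [with Study=1, Stress=1]  = 1; Grade = min(Score, Stress) - 5  [with Score=1, Stress=1]  = -4.
Change = -7 − (-4) = -3.

-3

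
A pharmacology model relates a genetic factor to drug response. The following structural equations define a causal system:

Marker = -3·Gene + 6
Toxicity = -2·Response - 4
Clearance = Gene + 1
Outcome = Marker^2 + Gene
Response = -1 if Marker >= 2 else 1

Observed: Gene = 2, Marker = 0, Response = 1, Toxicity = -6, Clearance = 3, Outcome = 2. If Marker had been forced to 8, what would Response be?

-1

The intervention breaks the incoming arrows to Marker: Marker = -3·Gene + 6 no longer applies, and Marker = 8.
Response = -1 if Marker >= 2 else 1  [with Marker=8]  = -1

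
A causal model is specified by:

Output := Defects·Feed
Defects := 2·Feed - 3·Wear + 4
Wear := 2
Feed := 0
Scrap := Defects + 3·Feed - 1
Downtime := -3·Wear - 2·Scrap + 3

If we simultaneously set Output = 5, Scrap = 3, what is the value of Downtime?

Setting Output = 5, Scrap = 3 by intervention discards those variables' equations.
Downtime = -3·Wear - 2·Scrap + 3  [with Wear=2, Scrap=3]  = -9

-9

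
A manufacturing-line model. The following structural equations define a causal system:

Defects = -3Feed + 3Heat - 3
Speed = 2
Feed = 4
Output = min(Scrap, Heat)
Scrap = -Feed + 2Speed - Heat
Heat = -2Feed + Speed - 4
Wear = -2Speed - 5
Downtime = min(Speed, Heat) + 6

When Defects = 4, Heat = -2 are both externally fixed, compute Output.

The joint intervention fixes Defects = 4, Heat = -2, removing each variable's own equation.
Scrap = -Feed + 2Speed - Heat  [with Feed=4, Speed=2, Heat=-2]  = 2
Output = min(Scrap, Heat)  [with Scrap=2, Heat=-2]  = -2

-2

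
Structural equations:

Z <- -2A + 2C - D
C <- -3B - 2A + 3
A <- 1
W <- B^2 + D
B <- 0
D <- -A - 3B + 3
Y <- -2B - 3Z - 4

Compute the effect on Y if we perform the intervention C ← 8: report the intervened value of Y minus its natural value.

The intervention breaks the incoming arrows to C: C <- -3B - 2A + 3 no longer applies, and C = 8.
D = -A - 3B + 3  [with A=1, B=0]  = 2
Z = -2A + 2C - D  [with A=1, C=8, D=2]  = 12
Y = -2B - 3Z - 4  [with B=0, Z=12]  = -40
Without intervention: C = -3B - 2A + 3  [with B=0, A=1]  = 1; D = -A - 3B + 3  [with A=1, B=0]  = 2; Z = -2A + 2C - D  [with A=1, C=1, D=2]  = -2; Y = -2B - 3Z - 4  [with B=0, Z=-2]  = 2.
Change = -40 − 2 = -42.

-42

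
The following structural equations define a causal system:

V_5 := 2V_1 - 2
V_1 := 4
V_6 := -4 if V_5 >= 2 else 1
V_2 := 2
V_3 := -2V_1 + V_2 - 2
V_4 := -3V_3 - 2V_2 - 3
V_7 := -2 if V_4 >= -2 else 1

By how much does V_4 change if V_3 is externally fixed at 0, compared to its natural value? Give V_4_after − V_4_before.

-24

The intervention breaks the incoming arrows to V_3: V_3 := -2V_1 + V_2 - 2 no longer applies, and V_3 = 0.
V_4 = -3V_3 - 2V_2 - 3  [with V_3=0, V_2=2]  = -7
Without intervention: V_3 = -2V_1 + V_2 - 2  [with V_1=4, V_2=2]  = -8; V_4 = -3V_3 - 2V_2 - 3  [with V_3=-8, V_2=2]  = 17.
Change = -7 − 17 = -24.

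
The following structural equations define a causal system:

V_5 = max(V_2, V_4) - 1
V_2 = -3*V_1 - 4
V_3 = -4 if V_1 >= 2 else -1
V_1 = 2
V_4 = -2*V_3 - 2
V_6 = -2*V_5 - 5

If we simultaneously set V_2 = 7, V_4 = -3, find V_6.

-17

The joint intervention fixes V_2 = 7, V_4 = -3, removing each variable's own equation.
V_5 = max(V_2, V_4) - 1  [with V_2=7, V_4=-3]  = 6
V_6 = -2*V_5 - 5  [with V_5=6]  = -17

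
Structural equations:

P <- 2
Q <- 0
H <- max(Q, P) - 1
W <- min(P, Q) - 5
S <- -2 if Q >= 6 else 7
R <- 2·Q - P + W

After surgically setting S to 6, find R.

The intervention breaks the incoming arrows to S: S <- -2 if Q >= 6 else 7 no longer applies, and S = 6.
Since R is not a descendant of the intervened variable, it is unaffected.
W = min(P, Q) - 5  [with P=2, Q=0]  = -5
R = 2·Q - P + W  [with Q=0, P=2, W=-5]  = -7

-7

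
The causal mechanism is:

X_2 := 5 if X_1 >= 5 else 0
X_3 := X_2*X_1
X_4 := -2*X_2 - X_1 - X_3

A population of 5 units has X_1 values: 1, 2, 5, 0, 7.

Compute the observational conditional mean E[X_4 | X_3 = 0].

E[X_4|X_3=0] averages over only the 3 units with X_3=0 (X_1 = 1, 2, 0): X_4 = -1, -2, 0, mean -1.

-1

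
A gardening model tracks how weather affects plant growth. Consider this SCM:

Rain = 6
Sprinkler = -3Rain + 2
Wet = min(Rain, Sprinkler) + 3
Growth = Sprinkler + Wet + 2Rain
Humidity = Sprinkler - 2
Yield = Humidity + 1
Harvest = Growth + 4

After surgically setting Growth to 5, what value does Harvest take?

The intervention breaks the incoming arrows to Growth: Growth = Sprinkler + Wet + 2Rain no longer applies, and Growth = 5.
Harvest = Growth + 4  [with Growth=5]  = 9

9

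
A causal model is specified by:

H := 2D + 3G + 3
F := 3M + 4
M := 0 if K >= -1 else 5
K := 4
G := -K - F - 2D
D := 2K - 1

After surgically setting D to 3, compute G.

-14

do(D=3) replaces the equation D := 2K - 1 with the constant D = 3.
M = 0 if K >= -1 else 5  [with K=4]  = 0
F = 3M + 4  [with M=0]  = 4
G = -K - F - 2D  [with K=4, F=4, D=3]  = -14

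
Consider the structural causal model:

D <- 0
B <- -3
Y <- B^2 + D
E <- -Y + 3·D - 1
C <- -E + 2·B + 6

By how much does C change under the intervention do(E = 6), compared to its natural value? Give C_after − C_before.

Intervening sets E = 6 and removes its equation (E <- -Y + 3·D - 1).
C = -E + 2·B + 6  [with E=6, B=-3]  = -6
Without intervention: Y = B^2 + D  [with B=-3, D=0]  = 9; E = -Y + 3·D - 1  [with Y=9, D=0]  = -10; C = -E + 2·B + 6  [with E=-10, B=-3]  = 10.
Change = -6 − 10 = -16.

-16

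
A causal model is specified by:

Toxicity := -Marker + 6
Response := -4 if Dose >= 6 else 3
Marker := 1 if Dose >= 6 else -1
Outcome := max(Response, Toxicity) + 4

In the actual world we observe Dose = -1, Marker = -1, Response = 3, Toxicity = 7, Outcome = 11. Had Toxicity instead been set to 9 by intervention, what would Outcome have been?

13

Intervening sets Toxicity = 9 and removes its equation (Toxicity := -Marker + 6).
Response = -4 if Dose >= 6 else 3  [with Dose=-1]  = 3
Outcome = max(Response, Toxicity) + 4  [with Response=3, Toxicity=9]  = 13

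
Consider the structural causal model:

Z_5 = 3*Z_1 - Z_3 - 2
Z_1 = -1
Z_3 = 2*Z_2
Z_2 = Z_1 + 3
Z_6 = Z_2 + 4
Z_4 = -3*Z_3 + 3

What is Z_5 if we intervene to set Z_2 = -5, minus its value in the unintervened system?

do(Z_2=-5) replaces the equation Z_2 = Z_1 + 3 with the constant Z_2 = -5.
Z_3 = 2*Z_2  [with Z_2=-5]  = -10
Z_5 = 3*Z_1 - Z_3 - 2  [with Z_1=-1, Z_3=-10]  = 5
Without intervention: Z_2 = Z_1 + 3  [with Z_1=-1]  = 2; Z_3 = 2*Z_2  [with Z_2=2]  = 4; Z_5 = 3*Z_1 - Z_3 - 2  [with Z_1=-1, Z_3=4]  = -9.
Change = 5 − (-9) = 14.

14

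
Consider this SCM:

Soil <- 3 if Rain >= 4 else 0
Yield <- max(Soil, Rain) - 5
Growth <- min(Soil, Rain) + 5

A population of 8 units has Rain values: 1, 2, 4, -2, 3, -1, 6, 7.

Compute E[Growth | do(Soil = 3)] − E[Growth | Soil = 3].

-1.5

do(Soil=3) breaks Soil's dependence on Rain. With Soil=3 fixed, Growth across the units is 6, 7, 8, 3, 8, 4, 8, 8, mean 6.5.
Observing Soil=3 restricts to units where Soil's equation naturally yields 3: Rain ∈ {4, 6, 7}. In that subpopulation Growth = 8, 8, 8, mean 8.
Difference = 6.5 − 8 = -1.5.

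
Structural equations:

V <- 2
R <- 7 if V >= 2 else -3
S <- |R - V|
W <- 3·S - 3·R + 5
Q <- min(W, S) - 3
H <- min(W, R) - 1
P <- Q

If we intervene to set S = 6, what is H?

1

The intervention breaks the incoming arrows to S: S <- |R - V| no longer applies, and S = 6.
R = 7 if V >= 2 else -3  [with V=2]  = 7
W = 3·S - 3·R + 5  [with S=6, R=7]  = 2
H = min(W, R) - 1  [with W=2, R=7]  = 1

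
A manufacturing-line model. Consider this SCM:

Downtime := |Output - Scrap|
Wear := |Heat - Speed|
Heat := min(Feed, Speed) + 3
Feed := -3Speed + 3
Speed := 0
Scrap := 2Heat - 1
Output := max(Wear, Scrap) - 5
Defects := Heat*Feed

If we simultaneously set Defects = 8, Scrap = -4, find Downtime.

2

Setting Defects = 8, Scrap = -4 by intervention discards those variables' equations.
Feed = -3Speed + 3  [with Speed=0]  = 3
Heat = min(Feed, Speed) + 3  [with Feed=3, Speed=0]  = 3
Wear = |Heat - Speed|  [with Heat=3, Speed=0]  = 3
Output = max(Wear, Scrap) - 5  [with Wear=3, Scrap=-4]  = -2
Downtime = |Output - Scrap|  [with Output=-2, Scrap=-4]  = 2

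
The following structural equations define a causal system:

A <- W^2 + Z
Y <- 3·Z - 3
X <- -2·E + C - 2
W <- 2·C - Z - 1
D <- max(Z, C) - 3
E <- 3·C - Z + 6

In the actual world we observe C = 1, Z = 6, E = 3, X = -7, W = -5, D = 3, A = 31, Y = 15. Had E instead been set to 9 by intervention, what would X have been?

The intervention breaks the incoming arrows to E: E <- 3·C - Z + 6 no longer applies, and E = 9.
X = -2·E + C - 2  [with E=9, C=1]  = -19

-19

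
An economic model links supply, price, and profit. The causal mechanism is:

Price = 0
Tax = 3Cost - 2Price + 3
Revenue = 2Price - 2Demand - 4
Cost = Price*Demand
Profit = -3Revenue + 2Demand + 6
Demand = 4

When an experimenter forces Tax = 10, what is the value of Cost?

0

do(Tax=10) replaces the equation Tax = 3Cost - 2Price + 3 with the constant Tax = 10.
Cost is not downstream of the intervention, so its value is determined by the original equations.
Cost = Price*Demand  [with Price=0, Demand=4]  = 0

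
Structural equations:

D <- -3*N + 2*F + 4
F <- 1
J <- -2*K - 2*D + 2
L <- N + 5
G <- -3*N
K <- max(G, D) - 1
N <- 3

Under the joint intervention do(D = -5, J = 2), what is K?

-6

Setting D = -5, J = 2 by intervention discards those variables' equations.
G = -3*N  [with N=3]  = -9
K = max(G, D) - 1  [with G=-9, D=-5]  = -6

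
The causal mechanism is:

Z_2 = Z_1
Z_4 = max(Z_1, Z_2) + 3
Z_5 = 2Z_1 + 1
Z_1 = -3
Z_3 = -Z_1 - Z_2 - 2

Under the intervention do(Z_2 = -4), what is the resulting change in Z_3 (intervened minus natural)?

The intervention breaks the incoming arrows to Z_2: Z_2 = Z_1 no longer applies, and Z_2 = -4.
Z_3 = -Z_1 - Z_2 - 2  [with Z_1=-3, Z_2=-4]  = 5
Without intervention: Z_2 = Z_1  [with Z_1=-3]  = -3; Z_3 = -Z_1 - Z_2 - 2  [with Z_1=-3, Z_2=-3]  = 4.
Change = 5 − 4 = 1.

1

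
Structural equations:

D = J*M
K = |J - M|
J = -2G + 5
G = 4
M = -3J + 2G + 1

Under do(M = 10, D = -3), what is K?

13

Setting M = 10, D = -3 by intervention discards those variables' equations.
J = -2G + 5  [with G=4]  = -3
K = |J - M|  [with J=-3, M=10]  = 13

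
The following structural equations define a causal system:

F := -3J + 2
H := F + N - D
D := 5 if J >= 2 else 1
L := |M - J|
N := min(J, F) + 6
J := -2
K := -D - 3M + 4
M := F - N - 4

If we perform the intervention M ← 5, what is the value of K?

-12

The intervention breaks the incoming arrows to M: M := F - N - 4 no longer applies, and M = 5.
D = 5 if J >= 2 else 1  [with J=-2]  = 1
K = -D - 3M + 4  [with D=1, M=5]  = -12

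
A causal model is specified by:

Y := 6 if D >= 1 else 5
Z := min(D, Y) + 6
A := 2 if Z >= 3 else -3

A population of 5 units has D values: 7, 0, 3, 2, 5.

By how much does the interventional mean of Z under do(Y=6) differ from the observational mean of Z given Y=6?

-0.8

Every unit gets Y=6 under the intervention. Z values become 12, 6, 9, 8, 11; E[Z|do(Y=6)] = 9.2.
Conditioning on Y=6 selects the 4 unit(s) with D ∈ {7, 3, 2, 5}. Their Z values: 12, 9, 8, 11. Mean = 10.
Difference = 9.2 − 10 = -0.8.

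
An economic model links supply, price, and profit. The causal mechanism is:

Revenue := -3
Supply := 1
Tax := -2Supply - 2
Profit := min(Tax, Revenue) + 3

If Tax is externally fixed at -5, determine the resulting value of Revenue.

-3

Under do(Tax=-5), the mechanism Tax := -2Supply - 2 is discarded; Tax is fixed at -5.
Since Revenue is not a descendant of the intervened variable, it is unaffected.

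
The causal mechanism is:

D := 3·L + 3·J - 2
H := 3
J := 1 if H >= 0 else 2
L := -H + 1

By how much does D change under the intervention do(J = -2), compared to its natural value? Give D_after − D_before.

-9

The intervention breaks the incoming arrows to J: J := 1 if H >= 0 else 2 no longer applies, and J = -2.
L = -H + 1  [with H=3]  = -2
D = 3·L + 3·J - 2  [with L=-2, J=-2]  = -14
Without intervention: L = -H + 1  [with H=3]  = -2; J = 1 if H >= 0 else 2  [with H=3]  = 1; D = 3·L + 3·J - 2  [with L=-2, J=1]  = -5.
Change = -14 − (-5) = -9.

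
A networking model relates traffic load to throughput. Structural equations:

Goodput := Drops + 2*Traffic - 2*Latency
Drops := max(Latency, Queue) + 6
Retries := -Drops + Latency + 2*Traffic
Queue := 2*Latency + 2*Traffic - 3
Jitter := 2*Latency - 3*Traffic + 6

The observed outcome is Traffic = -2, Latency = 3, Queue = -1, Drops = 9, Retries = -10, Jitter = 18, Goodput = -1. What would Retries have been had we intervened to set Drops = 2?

Intervening sets Drops = 2 and removes its equation (Drops := max(Latency, Queue) + 6).
Retries = -Drops + Latency + 2*Traffic  [with Drops=2, Latency=3, Traffic=-2]  = -3

-3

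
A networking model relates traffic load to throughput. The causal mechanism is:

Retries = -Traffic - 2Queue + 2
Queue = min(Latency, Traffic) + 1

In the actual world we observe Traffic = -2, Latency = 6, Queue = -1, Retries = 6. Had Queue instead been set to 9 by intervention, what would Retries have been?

The intervention breaks the incoming arrows to Queue: Queue = min(Latency, Traffic) + 1 no longer applies, and Queue = 9.
Retries = -Traffic - 2Queue + 2  [with Traffic=-2, Queue=9]  = -14

-14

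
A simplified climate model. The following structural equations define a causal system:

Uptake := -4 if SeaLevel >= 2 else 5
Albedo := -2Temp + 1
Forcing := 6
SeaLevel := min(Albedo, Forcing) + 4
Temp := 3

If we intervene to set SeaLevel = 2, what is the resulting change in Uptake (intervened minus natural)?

Intervening sets SeaLevel = 2 and removes its equation (SeaLevel := min(Albedo, Forcing) + 4).
Uptake = -4 if SeaLevel >= 2 else 5  [with SeaLevel=2]  = -4
Without intervention: Albedo = -2Temp + 1  [with Temp=3]  = -5; SeaLevel = min(Albedo, Forcing) + 4  [with Albedo=-5, Forcing=6]  = -1; Uptake = -4 if SeaLevel >= 2 else 5  [with SeaLevel=-1]  = 5.
Change = -4 − 5 = -9.

-9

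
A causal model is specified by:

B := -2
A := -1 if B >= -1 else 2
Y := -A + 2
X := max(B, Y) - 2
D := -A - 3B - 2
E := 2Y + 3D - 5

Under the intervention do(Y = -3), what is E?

-5

The intervention breaks the incoming arrows to Y: Y := -A + 2 no longer applies, and Y = -3.
A = -1 if B >= -1 else 2  [with B=-2]  = 2
D = -A - 3B - 2  [with A=2, B=-2]  = 2
E = 2Y + 3D - 5  [with Y=-3, D=2]  = -5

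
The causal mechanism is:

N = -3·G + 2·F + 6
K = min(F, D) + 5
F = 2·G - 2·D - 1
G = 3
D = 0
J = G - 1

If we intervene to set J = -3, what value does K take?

The intervention breaks the incoming arrows to J: J = G - 1 no longer applies, and J = -3.
Since K is not a descendant of the intervened variable, it is unaffected.
F = 2·G - 2·D - 1  [with G=3, D=0]  = 5
K = min(F, D) + 5  [with F=5, D=0]  = 5

5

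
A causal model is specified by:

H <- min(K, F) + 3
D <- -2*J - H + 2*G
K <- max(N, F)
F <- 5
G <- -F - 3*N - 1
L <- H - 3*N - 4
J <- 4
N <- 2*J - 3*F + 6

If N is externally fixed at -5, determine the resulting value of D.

The intervention breaks the incoming arrows to N: N <- 2*J - 3*F + 6 no longer applies, and N = -5.
K = max(N, F)  [with N=-5, F=5]  = 5
H = min(K, F) + 3  [with K=5, F=5]  = 8
G = -F - 3*N - 1  [with F=5, N=-5]  = 9
D = -2*J - H + 2*G  [with J=4, H=8, G=9]  = 2

2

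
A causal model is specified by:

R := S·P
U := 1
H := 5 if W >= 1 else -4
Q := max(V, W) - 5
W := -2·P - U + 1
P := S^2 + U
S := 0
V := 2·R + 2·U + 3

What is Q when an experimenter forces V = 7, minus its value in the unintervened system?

do(V=7) replaces the equation V := 2·R + 2·U + 3 with the constant V = 7.
P = S^2 + U  [with S=0, U=1]  = 1
W = -2·P - U + 1  [with P=1, U=1]  = -2
Q = max(V, W) - 5  [with V=7, W=-2]  = 2
Without intervention: P = S^2 + U  [with S=0, U=1]  = 1; R = S·P  [with S=0, P=1]  = 0; V = 2·R + 2·U + 3  [with R=0, U=1]  = 5; W = -2·P - U + 1  [with P=1, U=1]  = -2; Q = max(V, W) - 5  [with V=5, W=-2]  = 0.
Change = 2 − 0 = 2.

2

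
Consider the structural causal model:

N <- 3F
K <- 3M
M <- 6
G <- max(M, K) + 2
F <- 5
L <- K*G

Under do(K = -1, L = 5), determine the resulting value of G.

The joint intervention fixes K = -1, L = 5, removing each variable's own equation.
G = max(M, K) + 2  [with M=6, K=-1]  = 8

8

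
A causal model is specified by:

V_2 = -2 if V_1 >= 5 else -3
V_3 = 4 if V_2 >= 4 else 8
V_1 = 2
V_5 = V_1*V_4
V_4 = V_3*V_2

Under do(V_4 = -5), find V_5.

-10

Intervening sets V_4 = -5 and removes its equation (V_4 = V_3*V_2).
V_5 = V_1*V_4  [with V_1=2, V_4=-5]  = -10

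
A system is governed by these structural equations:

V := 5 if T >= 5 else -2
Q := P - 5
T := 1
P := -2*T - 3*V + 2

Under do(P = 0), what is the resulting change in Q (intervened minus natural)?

The intervention breaks the incoming arrows to P: P := -2*T - 3*V + 2 no longer applies, and P = 0.
Q = P - 5  [with P=0]  = -5
Without intervention: V = 5 if T >= 5 else -2  [with T=1]  = -2; P = -2*T - 3*V + 2  [with T=1, V=-2]  = 6; Q = P - 5  [with P=6]  = 1.
Change = -5 − 1 = -6.

-6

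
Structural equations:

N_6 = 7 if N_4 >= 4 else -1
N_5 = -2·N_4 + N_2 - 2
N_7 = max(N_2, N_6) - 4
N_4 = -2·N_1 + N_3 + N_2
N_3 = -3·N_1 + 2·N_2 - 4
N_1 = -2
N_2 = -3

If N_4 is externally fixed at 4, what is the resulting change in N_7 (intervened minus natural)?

The intervention breaks the incoming arrows to N_4: N_4 = -2·N_1 + N_3 + N_2 no longer applies, and N_4 = 4.
N_6 = 7 if N_4 >= 4 else -1  [with N_4=4]  = 7
N_7 = max(N_2, N_6) - 4  [with N_2=-3, N_6=7]  = 3
Without intervention: N_3 = -3·N_1 + 2·N_2 - 4  [with N_1=-2, N_2=-3]  = -4; N_4 = -2·N_1 + N_3 + N_2  [with N_1=-2, N_3=-4, N_2=-3]  = -3; N_6 = 7 if N_4 >= 4 else -1  [with N_4=-3]  = -1; N_7 = max(N_2, N_6) - 4  [with N_2=-3, N_6=-1]  = -5.
Change = 3 − (-5) = 8.

8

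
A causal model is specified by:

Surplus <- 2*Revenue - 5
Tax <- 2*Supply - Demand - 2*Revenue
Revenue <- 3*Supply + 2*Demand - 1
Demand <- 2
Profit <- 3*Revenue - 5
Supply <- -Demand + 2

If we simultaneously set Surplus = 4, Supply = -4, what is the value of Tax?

8

Under do(Surplus = 4, Supply = -4), each intervened variable's structural equation is replaced by its fixed value.
Revenue = 3*Supply + 2*Demand - 1  [with Supply=-4, Demand=2]  = -9
Tax = 2*Supply - Demand - 2*Revenue  [with Supply=-4, Demand=2, Revenue=-9]  = 8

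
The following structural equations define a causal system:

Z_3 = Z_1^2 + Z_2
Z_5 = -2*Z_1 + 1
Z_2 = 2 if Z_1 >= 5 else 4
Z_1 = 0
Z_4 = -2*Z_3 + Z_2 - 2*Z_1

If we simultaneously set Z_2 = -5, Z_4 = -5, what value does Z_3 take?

-5

The joint intervention fixes Z_2 = -5, Z_4 = -5, removing each variable's own equation.
Z_3 = Z_1^2 + Z_2  [with Z_1=0, Z_2=-5]  = -5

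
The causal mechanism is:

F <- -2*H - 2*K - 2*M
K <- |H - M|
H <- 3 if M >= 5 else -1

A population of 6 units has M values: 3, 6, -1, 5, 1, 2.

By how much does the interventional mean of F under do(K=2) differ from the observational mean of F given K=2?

Under do(K=2), K's equation is replaced by K=2 for every unit. Per-unit F: -8, -22, 0, -20, -4, -6. Mean = -10.
E[F|K=2] averages over only the 2 units with K=2 (M = 5, 1): F = -20, -4, mean -12.
Difference = -10 − (-12) = 2.

2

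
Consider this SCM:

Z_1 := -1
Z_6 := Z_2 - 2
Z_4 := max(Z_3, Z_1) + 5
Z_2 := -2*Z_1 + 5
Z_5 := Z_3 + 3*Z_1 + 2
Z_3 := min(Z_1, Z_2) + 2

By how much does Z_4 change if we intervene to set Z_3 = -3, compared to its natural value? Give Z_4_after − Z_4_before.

-2

The intervention breaks the incoming arrows to Z_3: Z_3 := min(Z_1, Z_2) + 2 no longer applies, and Z_3 = -3.
Z_4 = max(Z_3, Z_1) + 5  [with Z_3=-3, Z_1=-1]  = 4
Without intervention: Z_2 = -2*Z_1 + 5  [with Z_1=-1]  = 7; Z_3 = min(Z_1, Z_2) + 2  [with Z_1=-1, Z_2=7]  = 1; Z_4 = max(Z_3, Z_1) + 5  [with Z_3=1, Z_1=-1]  = 6.
Change = 4 − 6 = -2.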